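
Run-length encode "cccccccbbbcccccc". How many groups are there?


Input: cccccccbbbcccccc
Scanning for consecutive runs:
  Group 1: 'c' x 7 (positions 0-6)
  Group 2: 'b' x 3 (positions 7-9)
  Group 3: 'c' x 6 (positions 10-15)
Total groups: 3

3


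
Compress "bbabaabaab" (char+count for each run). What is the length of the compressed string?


Input: bbabaabaab
Runs:
  'b' x 2 => "b2"
  'a' x 1 => "a1"
  'b' x 1 => "b1"
  'a' x 2 => "a2"
  'b' x 1 => "b1"
  'a' x 2 => "a2"
  'b' x 1 => "b1"
Compressed: "b2a1b1a2b1a2b1"
Compressed length: 14

14


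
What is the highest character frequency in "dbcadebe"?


Input: dbcadebe
Character counts:
  'a': 1
  'b': 2
  'c': 1
  'd': 2
  'e': 2
Maximum frequency: 2

2


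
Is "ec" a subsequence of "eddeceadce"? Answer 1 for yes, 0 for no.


Check if "ec" is a subsequence of "eddeceadce"
Greedy scan:
  Position 0 ('e'): matches sub[0] = 'e'
  Position 1 ('d'): no match needed
  Position 2 ('d'): no match needed
  Position 3 ('e'): no match needed
  Position 4 ('c'): matches sub[1] = 'c'
  Position 5 ('e'): no match needed
  Position 6 ('a'): no match needed
  Position 7 ('d'): no match needed
  Position 8 ('c'): no match needed
  Position 9 ('e'): no match needed
All 2 characters matched => is a subsequence

1


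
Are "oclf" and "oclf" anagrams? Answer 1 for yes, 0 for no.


Strings: "oclf", "oclf"
Sorted first:  cflo
Sorted second: cflo
Sorted forms match => anagrams

1


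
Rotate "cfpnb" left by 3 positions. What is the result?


Input: "cfpnb", rotate left by 3
First 3 characters: "cfp"
Remaining characters: "nb"
Concatenate remaining + first: "nb" + "cfp" = "nbcfp"

nbcfp


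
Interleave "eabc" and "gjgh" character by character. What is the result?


Interleaving "eabc" and "gjgh":
  Position 0: 'e' from first, 'g' from second => "eg"
  Position 1: 'a' from first, 'j' from second => "aj"
  Position 2: 'b' from first, 'g' from second => "bg"
  Position 3: 'c' from first, 'h' from second => "ch"
Result: egajbgch

egajbgch


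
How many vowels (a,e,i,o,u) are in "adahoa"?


Input: adahoa
Checking each character:
  'a' at position 0: vowel (running total: 1)
  'd' at position 1: consonant
  'a' at position 2: vowel (running total: 2)
  'h' at position 3: consonant
  'o' at position 4: vowel (running total: 3)
  'a' at position 5: vowel (running total: 4)
Total vowels: 4

4


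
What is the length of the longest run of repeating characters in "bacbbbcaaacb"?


Input: "bacbbbcaaacb"
Scanning for longest run:
  Position 1 ('a'): new char, reset run to 1
  Position 2 ('c'): new char, reset run to 1
  Position 3 ('b'): new char, reset run to 1
  Position 4 ('b'): continues run of 'b', length=2
  Position 5 ('b'): continues run of 'b', length=3
  Position 6 ('c'): new char, reset run to 1
  Position 7 ('a'): new char, reset run to 1
  Position 8 ('a'): continues run of 'a', length=2
  Position 9 ('a'): continues run of 'a', length=3
  Position 10 ('c'): new char, reset run to 1
  Position 11 ('b'): new char, reset run to 1
Longest run: 'b' with length 3

3


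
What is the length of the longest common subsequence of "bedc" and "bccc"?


LCS of "bedc" and "bccc"
DP table:
           b    c    c    c
      0    0    0    0    0
  b   0    1    1    1    1
  e   0    1    1    1    1
  d   0    1    1    1    1
  c   0    1    2    2    2
LCS length = dp[4][4] = 2

2


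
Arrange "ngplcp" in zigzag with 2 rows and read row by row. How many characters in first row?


Zigzag "ngplcp" into 2 rows:
Placing characters:
  'n' => row 0
  'g' => row 1
  'p' => row 0
  'l' => row 1
  'c' => row 0
  'p' => row 1
Rows:
  Row 0: "npc"
  Row 1: "glp"
First row length: 3

3


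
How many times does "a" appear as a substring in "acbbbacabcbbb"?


Searching for "a" in "acbbbacabcbbb"
Scanning each position:
  Position 0: "a" => MATCH
  Position 1: "c" => no
  Position 2: "b" => no
  Position 3: "b" => no
  Position 4: "b" => no
  Position 5: "a" => MATCH
  Position 6: "c" => no
  Position 7: "a" => MATCH
  Position 8: "b" => no
  Position 9: "c" => no
  Position 10: "b" => no
  Position 11: "b" => no
  Position 12: "b" => no
Total occurrences: 3

3


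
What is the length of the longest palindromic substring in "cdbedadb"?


Input: "cdbedadb"
Checking substrings for palindromes:
  [4:7] "dad" (len 3) => palindrome
Longest palindromic substring: "dad" with length 3

3


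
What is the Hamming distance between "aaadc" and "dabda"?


Comparing "aaadc" and "dabda" position by position:
  Position 0: 'a' vs 'd' => differ
  Position 1: 'a' vs 'a' => same
  Position 2: 'a' vs 'b' => differ
  Position 3: 'd' vs 'd' => same
  Position 4: 'c' vs 'a' => differ
Total differences (Hamming distance): 3

3


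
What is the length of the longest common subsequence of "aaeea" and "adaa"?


LCS of "aaeea" and "adaa"
DP table:
           a    d    a    a
      0    0    0    0    0
  a   0    1    1    1    1
  a   0    1    1    2    2
  e   0    1    1    2    2
  e   0    1    1    2    2
  a   0    1    1    2    3
LCS length = dp[5][4] = 3

3


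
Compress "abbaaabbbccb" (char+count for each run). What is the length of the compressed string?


Input: abbaaabbbccb
Runs:
  'a' x 1 => "a1"
  'b' x 2 => "b2"
  'a' x 3 => "a3"
  'b' x 3 => "b3"
  'c' x 2 => "c2"
  'b' x 1 => "b1"
Compressed: "a1b2a3b3c2b1"
Compressed length: 12

12


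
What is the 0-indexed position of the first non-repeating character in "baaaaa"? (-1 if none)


Input: baaaaa
Character frequencies:
  'a': 5
  'b': 1
Scanning left to right for freq == 1:
  Position 0 ('b'): unique! => answer = 0

0


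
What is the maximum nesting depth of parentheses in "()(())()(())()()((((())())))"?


Input: "()(())()(())()()((((())())))"
Tracking depth:
  Position 0 '(': depth becomes 1
  Position 1 ')': depth becomes 0
  Position 2 '(': depth becomes 1
  Position 3 '(': depth becomes 2
  Position 4 ')': depth becomes 1
  Position 5 ')': depth becomes 0
  Position 6 '(': depth becomes 1
  Position 7 ')': depth becomes 0
  Position 8 '(': depth becomes 1
  Position 9 '(': depth becomes 2
  Position 10 ')': depth becomes 1
  Position 11 ')': depth becomes 0
  Position 12 '(': depth becomes 1
  Position 13 ')': depth becomes 0
  Position 14 '(': depth becomes 1
  Position 15 ')': depth becomes 0
  Position 16 '(': depth becomes 1
  Position 17 '(': depth becomes 2
  Position 18 '(': depth becomes 3
  Position 19 '(': depth becomes 4
  Position 20 '(': depth becomes 5
  Position 21 ')': depth becomes 4
  Position 22 ')': depth becomes 3
  Position 23 '(': depth becomes 4
  Position 24 ')': depth becomes 3
  Position 25 ')': depth becomes 2
  Position 26 ')': depth becomes 1
  Position 27 ')': depth becomes 0
Maximum depth reached: 5

5


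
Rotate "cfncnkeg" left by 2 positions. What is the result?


Input: "cfncnkeg", rotate left by 2
First 2 characters: "cf"
Remaining characters: "ncnkeg"
Concatenate remaining + first: "ncnkeg" + "cf" = "ncnkegcf"

ncnkegcf


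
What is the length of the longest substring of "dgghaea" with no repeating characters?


Input: "dgghaea"
Sliding window (track last position of each char):
  Position 0 ('d'): window [0,0] length 1 -- new best
  Position 1 ('g'): window [0,1] length 2 -- new best
  Position 2 ('g'): repeat (last at 1), move window start to 2
  Position 2 ('g'): window [2,2] length 1
  Position 3 ('h'): window [2,3] length 2
  Position 4 ('a'): window [2,4] length 3 -- new best
  Position 5 ('e'): window [2,5] length 4 -- new best
  Position 6 ('a'): repeat (last at 4), move window start to 5
  Position 6 ('a'): window [5,6] length 2
Longest substring with no repeats: "ghae" with length 4

4


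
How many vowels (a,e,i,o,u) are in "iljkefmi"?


Input: iljkefmi
Checking each character:
  'i' at position 0: vowel (running total: 1)
  'l' at position 1: consonant
  'j' at position 2: consonant
  'k' at position 3: consonant
  'e' at position 4: vowel (running total: 2)
  'f' at position 5: consonant
  'm' at position 6: consonant
  'i' at position 7: vowel (running total: 3)
Total vowels: 3

3


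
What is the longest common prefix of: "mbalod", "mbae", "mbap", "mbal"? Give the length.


Words: mbalod, mbae, mbap, mbal
  Position 0: all 'm' => match
  Position 1: all 'b' => match
  Position 2: all 'a' => match
  Position 3: ('l', 'e', 'p', 'l') => mismatch, stop
LCP = "mba" (length 3)

3


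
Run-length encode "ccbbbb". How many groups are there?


Input: ccbbbb
Scanning for consecutive runs:
  Group 1: 'c' x 2 (positions 0-1)
  Group 2: 'b' x 4 (positions 2-5)
Total groups: 2

2


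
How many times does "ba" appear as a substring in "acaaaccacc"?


Searching for "ba" in "acaaaccacc"
Scanning each position:
  Position 0: "ac" => no
  Position 1: "ca" => no
  Position 2: "aa" => no
  Position 3: "aa" => no
  Position 4: "ac" => no
  Position 5: "cc" => no
  Position 6: "ca" => no
  Position 7: "ac" => no
  Position 8: "cc" => no
Total occurrences: 0

0


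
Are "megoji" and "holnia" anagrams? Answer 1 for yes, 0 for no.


Strings: "megoji", "holnia"
Sorted first:  egijmo
Sorted second: ahilno
Differ at position 0: 'e' vs 'a' => not anagrams

0


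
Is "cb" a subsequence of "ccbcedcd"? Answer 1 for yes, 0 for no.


Check if "cb" is a subsequence of "ccbcedcd"
Greedy scan:
  Position 0 ('c'): matches sub[0] = 'c'
  Position 1 ('c'): no match needed
  Position 2 ('b'): matches sub[1] = 'b'
  Position 3 ('c'): no match needed
  Position 4 ('e'): no match needed
  Position 5 ('d'): no match needed
  Position 6 ('c'): no match needed
  Position 7 ('d'): no match needed
All 2 characters matched => is a subsequence

1


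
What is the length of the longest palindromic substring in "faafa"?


Input: "faafa"
Checking substrings for palindromes:
  [0:4] "faaf" (len 4) => palindrome
  [2:5] "afa" (len 3) => palindrome
  [1:3] "aa" (len 2) => palindrome
Longest palindromic substring: "faaf" with length 4

4


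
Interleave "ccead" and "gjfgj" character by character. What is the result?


Interleaving "ccead" and "gjfgj":
  Position 0: 'c' from first, 'g' from second => "cg"
  Position 1: 'c' from first, 'j' from second => "cj"
  Position 2: 'e' from first, 'f' from second => "ef"
  Position 3: 'a' from first, 'g' from second => "ag"
  Position 4: 'd' from first, 'j' from second => "dj"
Result: cgcjefagdj

cgcjefagdj


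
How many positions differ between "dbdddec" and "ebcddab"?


Comparing "dbdddec" and "ebcddab" position by position:
  Position 0: 'd' vs 'e' => DIFFER
  Position 1: 'b' vs 'b' => same
  Position 2: 'd' vs 'c' => DIFFER
  Position 3: 'd' vs 'd' => same
  Position 4: 'd' vs 'd' => same
  Position 5: 'e' vs 'a' => DIFFER
  Position 6: 'c' vs 'b' => DIFFER
Positions that differ: 4

4


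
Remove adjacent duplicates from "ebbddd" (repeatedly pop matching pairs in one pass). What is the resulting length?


Input: ebbddd
Stack-based adjacent duplicate removal:
  Read 'e': push. Stack: e
  Read 'b': push. Stack: eb
  Read 'b': matches stack top 'b' => pop. Stack: e
  Read 'd': push. Stack: ed
  Read 'd': matches stack top 'd' => pop. Stack: e
  Read 'd': push. Stack: ed
Final stack: "ed" (length 2)

2


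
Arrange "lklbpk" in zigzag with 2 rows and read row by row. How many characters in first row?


Zigzag "lklbpk" into 2 rows:
Placing characters:
  'l' => row 0
  'k' => row 1
  'l' => row 0
  'b' => row 1
  'p' => row 0
  'k' => row 1
Rows:
  Row 0: "llp"
  Row 1: "kbk"
First row length: 3

3


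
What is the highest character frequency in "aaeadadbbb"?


Input: aaeadadbbb
Character counts:
  'a': 4
  'b': 3
  'd': 2
  'e': 1
Maximum frequency: 4

4


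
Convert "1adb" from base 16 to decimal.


Input: "1adb" in base 16
Positional expansion:
  Digit '1' (value 1) x 16^3 = 4096
  Digit 'a' (value 10) x 16^2 = 2560
  Digit 'd' (value 13) x 16^1 = 208
  Digit 'b' (value 11) x 16^0 = 11
Sum = 6875

6875


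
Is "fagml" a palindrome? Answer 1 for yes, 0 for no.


Input: fagml
Reversed: lmgaf
  Compare pos 0 ('f') with pos 4 ('l'): MISMATCH
  Compare pos 1 ('a') with pos 3 ('m'): MISMATCH
Result: not a palindrome

0


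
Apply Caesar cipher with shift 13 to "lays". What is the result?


Caesar cipher: shift "lays" by 13
  'l' (pos 11) + 13 = pos 24 = 'y'
  'a' (pos 0) + 13 = pos 13 = 'n'
  'y' (pos 24) + 13 = pos 11 = 'l'
  's' (pos 18) + 13 = pos 5 = 'f'
Result: ynlf

ynlf


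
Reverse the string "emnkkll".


Input: emnkkll
Reading characters right to left:
  Position 6: 'l'
  Position 5: 'l'
  Position 4: 'k'
  Position 3: 'k'
  Position 2: 'n'
  Position 1: 'm'
  Position 0: 'e'
Reversed: llkknme

llkknme


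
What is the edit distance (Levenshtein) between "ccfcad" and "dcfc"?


Computing edit distance: "ccfcad" -> "dcfc"
DP table:
           d    c    f    c
      0    1    2    3    4
  c   1    1    1    2    3
  c   2    2    1    2    2
  f   3    3    2    1    2
  c   4    4    3    2    1
  a   5    5    4    3    2
  d   6    5    5    4    3
Edit distance = dp[6][4] = 3

3


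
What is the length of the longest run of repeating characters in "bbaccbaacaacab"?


Input: "bbaccbaacaacab"
Scanning for longest run:
  Position 1 ('b'): continues run of 'b', length=2
  Position 2 ('a'): new char, reset run to 1
  Position 3 ('c'): new char, reset run to 1
  Position 4 ('c'): continues run of 'c', length=2
  Position 5 ('b'): new char, reset run to 1
  Position 6 ('a'): new char, reset run to 1
  Position 7 ('a'): continues run of 'a', length=2
  Position 8 ('c'): new char, reset run to 1
  Position 9 ('a'): new char, reset run to 1
  Position 10 ('a'): continues run of 'a', length=2
  Position 11 ('c'): new char, reset run to 1
  Position 12 ('a'): new char, reset run to 1
  Position 13 ('b'): new char, reset run to 1
Longest run: 'b' with length 2

2


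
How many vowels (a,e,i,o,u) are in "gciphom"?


Input: gciphom
Checking each character:
  'g' at position 0: consonant
  'c' at position 1: consonant
  'i' at position 2: vowel (running total: 1)
  'p' at position 3: consonant
  'h' at position 4: consonant
  'o' at position 5: vowel (running total: 2)
  'm' at position 6: consonant
Total vowels: 2

2


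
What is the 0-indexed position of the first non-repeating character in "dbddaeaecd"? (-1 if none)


Input: dbddaeaecd
Character frequencies:
  'a': 2
  'b': 1
  'c': 1
  'd': 4
  'e': 2
Scanning left to right for freq == 1:
  Position 0 ('d'): freq=4, skip
  Position 1 ('b'): unique! => answer = 1

1


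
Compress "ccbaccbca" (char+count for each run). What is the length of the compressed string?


Input: ccbaccbca
Runs:
  'c' x 2 => "c2"
  'b' x 1 => "b1"
  'a' x 1 => "a1"
  'c' x 2 => "c2"
  'b' x 1 => "b1"
  'c' x 1 => "c1"
  'a' x 1 => "a1"
Compressed: "c2b1a1c2b1c1a1"
Compressed length: 14

14


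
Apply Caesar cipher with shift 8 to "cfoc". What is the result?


Caesar cipher: shift "cfoc" by 8
  'c' (pos 2) + 8 = pos 10 = 'k'
  'f' (pos 5) + 8 = pos 13 = 'n'
  'o' (pos 14) + 8 = pos 22 = 'w'
  'c' (pos 2) + 8 = pos 10 = 'k'
Result: knwk

knwk


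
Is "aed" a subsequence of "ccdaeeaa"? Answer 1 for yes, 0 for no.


Check if "aed" is a subsequence of "ccdaeeaa"
Greedy scan:
  Position 0 ('c'): no match needed
  Position 1 ('c'): no match needed
  Position 2 ('d'): no match needed
  Position 3 ('a'): matches sub[0] = 'a'
  Position 4 ('e'): matches sub[1] = 'e'
  Position 5 ('e'): no match needed
  Position 6 ('a'): no match needed
  Position 7 ('a'): no match needed
Only matched 2/3 characters => not a subsequence

0


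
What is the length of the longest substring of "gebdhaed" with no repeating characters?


Input: "gebdhaed"
Sliding window (track last position of each char):
  Position 0 ('g'): window [0,0] length 1 -- new best
  Position 1 ('e'): window [0,1] length 2 -- new best
  Position 2 ('b'): window [0,2] length 3 -- new best
  Position 3 ('d'): window [0,3] length 4 -- new best
  Position 4 ('h'): window [0,4] length 5 -- new best
  Position 5 ('a'): window [0,5] length 6 -- new best
  Position 6 ('e'): repeat (last at 1), move window start to 2
  Position 6 ('e'): window [2,6] length 5
  Position 7 ('d'): repeat (last at 3), move window start to 4
  Position 7 ('d'): window [4,7] length 4
Longest substring with no repeats: "gebdha" with length 6

6


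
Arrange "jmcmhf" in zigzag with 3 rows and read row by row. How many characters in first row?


Zigzag "jmcmhf" into 3 rows:
Placing characters:
  'j' => row 0
  'm' => row 1
  'c' => row 2
  'm' => row 1
  'h' => row 0
  'f' => row 1
Rows:
  Row 0: "jh"
  Row 1: "mmf"
  Row 2: "c"
First row length: 2

2


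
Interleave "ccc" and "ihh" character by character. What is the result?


Interleaving "ccc" and "ihh":
  Position 0: 'c' from first, 'i' from second => "ci"
  Position 1: 'c' from first, 'h' from second => "ch"
  Position 2: 'c' from first, 'h' from second => "ch"
Result: cichch

cichch


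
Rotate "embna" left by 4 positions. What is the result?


Input: "embna", rotate left by 4
First 4 characters: "embn"
Remaining characters: "a"
Concatenate remaining + first: "a" + "embn" = "aembn"

aembn


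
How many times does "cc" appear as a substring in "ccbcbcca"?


Searching for "cc" in "ccbcbcca"
Scanning each position:
  Position 0: "cc" => MATCH
  Position 1: "cb" => no
  Position 2: "bc" => no
  Position 3: "cb" => no
  Position 4: "bc" => no
  Position 5: "cc" => MATCH
  Position 6: "ca" => no
Total occurrences: 2

2


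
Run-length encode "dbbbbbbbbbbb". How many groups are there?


Input: dbbbbbbbbbbb
Scanning for consecutive runs:
  Group 1: 'd' x 1 (positions 0-0)
  Group 2: 'b' x 11 (positions 1-11)
Total groups: 2

2


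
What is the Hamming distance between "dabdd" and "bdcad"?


Comparing "dabdd" and "bdcad" position by position:
  Position 0: 'd' vs 'b' => differ
  Position 1: 'a' vs 'd' => differ
  Position 2: 'b' vs 'c' => differ
  Position 3: 'd' vs 'a' => differ
  Position 4: 'd' vs 'd' => same
Total differences (Hamming distance): 4

4


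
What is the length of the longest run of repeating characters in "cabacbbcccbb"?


Input: "cabacbbcccbb"
Scanning for longest run:
  Position 1 ('a'): new char, reset run to 1
  Position 2 ('b'): new char, reset run to 1
  Position 3 ('a'): new char, reset run to 1
  Position 4 ('c'): new char, reset run to 1
  Position 5 ('b'): new char, reset run to 1
  Position 6 ('b'): continues run of 'b', length=2
  Position 7 ('c'): new char, reset run to 1
  Position 8 ('c'): continues run of 'c', length=2
  Position 9 ('c'): continues run of 'c', length=3
  Position 10 ('b'): new char, reset run to 1
  Position 11 ('b'): continues run of 'b', length=2
Longest run: 'c' with length 3

3


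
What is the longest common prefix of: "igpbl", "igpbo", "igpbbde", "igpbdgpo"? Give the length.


Words: igpbl, igpbo, igpbbde, igpbdgpo
  Position 0: all 'i' => match
  Position 1: all 'g' => match
  Position 2: all 'p' => match
  Position 3: all 'b' => match
  Position 4: ('l', 'o', 'b', 'd') => mismatch, stop
LCP = "igpb" (length 4)

4


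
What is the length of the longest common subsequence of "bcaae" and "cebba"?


LCS of "bcaae" and "cebba"
DP table:
           c    e    b    b    a
      0    0    0    0    0    0
  b   0    0    0    1    1    1
  c   0    1    1    1    1    1
  a   0    1    1    1    1    2
  a   0    1    1    1    1    2
  e   0    1    2    2    2    2
LCS length = dp[5][5] = 2

2


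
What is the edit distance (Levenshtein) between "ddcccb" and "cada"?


Computing edit distance: "ddcccb" -> "cada"
DP table:
           c    a    d    a
      0    1    2    3    4
  d   1    1    2    2    3
  d   2    2    2    2    3
  c   3    2    3    3    3
  c   4    3    3    4    4
  c   5    4    4    4    5
  b   6    5    5    5    5
Edit distance = dp[6][4] = 5

5


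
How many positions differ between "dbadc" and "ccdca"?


Comparing "dbadc" and "ccdca" position by position:
  Position 0: 'd' vs 'c' => DIFFER
  Position 1: 'b' vs 'c' => DIFFER
  Position 2: 'a' vs 'd' => DIFFER
  Position 3: 'd' vs 'c' => DIFFER
  Position 4: 'c' vs 'a' => DIFFER
Positions that differ: 5

5


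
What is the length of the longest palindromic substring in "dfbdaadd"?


Input: "dfbdaadd"
Checking substrings for palindromes:
  [3:7] "daad" (len 4) => palindrome
  [4:6] "aa" (len 2) => palindrome
  [6:8] "dd" (len 2) => palindrome
Longest palindromic substring: "daad" with length 4

4


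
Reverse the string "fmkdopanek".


Input: fmkdopanek
Reading characters right to left:
  Position 9: 'k'
  Position 8: 'e'
  Position 7: 'n'
  Position 6: 'a'
  Position 5: 'p'
  Position 4: 'o'
  Position 3: 'd'
  Position 2: 'k'
  Position 1: 'm'
  Position 0: 'f'
Reversed: kenapodkmf

kenapodkmf


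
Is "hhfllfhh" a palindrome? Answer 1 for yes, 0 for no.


Input: hhfllfhh
Reversed: hhfllfhh
  Compare pos 0 ('h') with pos 7 ('h'): match
  Compare pos 1 ('h') with pos 6 ('h'): match
  Compare pos 2 ('f') with pos 5 ('f'): match
  Compare pos 3 ('l') with pos 4 ('l'): match
Result: palindrome

1


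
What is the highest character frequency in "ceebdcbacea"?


Input: ceebdcbacea
Character counts:
  'a': 2
  'b': 2
  'c': 3
  'd': 1
  'e': 3
Maximum frequency: 3

3


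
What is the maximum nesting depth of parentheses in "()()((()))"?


Input: "()()((()))"
Tracking depth:
  Position 0 '(': depth becomes 1
  Position 1 ')': depth becomes 0
  Position 2 '(': depth becomes 1
  Position 3 ')': depth becomes 0
  Position 4 '(': depth becomes 1
  Position 5 '(': depth becomes 2
  Position 6 '(': depth becomes 3
  Position 7 ')': depth becomes 2
  Position 8 ')': depth becomes 1
  Position 9 ')': depth becomes 0
Maximum depth reached: 3

3


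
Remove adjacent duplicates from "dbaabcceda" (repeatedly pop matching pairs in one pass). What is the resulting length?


Input: dbaabcceda
Stack-based adjacent duplicate removal:
  Read 'd': push. Stack: d
  Read 'b': push. Stack: db
  Read 'a': push. Stack: dba
  Read 'a': matches stack top 'a' => pop. Stack: db
  Read 'b': matches stack top 'b' => pop. Stack: d
  Read 'c': push. Stack: dc
  Read 'c': matches stack top 'c' => pop. Stack: d
  Read 'e': push. Stack: de
  Read 'd': push. Stack: ded
  Read 'a': push. Stack: deda
Final stack: "deda" (length 4)

4


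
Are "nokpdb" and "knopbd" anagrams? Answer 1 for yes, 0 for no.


Strings: "nokpdb", "knopbd"
Sorted first:  bdknop
Sorted second: bdknop
Sorted forms match => anagrams

1


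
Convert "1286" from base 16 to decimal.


Input: "1286" in base 16
Positional expansion:
  Digit '1' (value 1) x 16^3 = 4096
  Digit '2' (value 2) x 16^2 = 512
  Digit '8' (value 8) x 16^1 = 128
  Digit '6' (value 6) x 16^0 = 6
Sum = 4742

4742


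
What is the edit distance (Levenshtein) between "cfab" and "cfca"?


Computing edit distance: "cfab" -> "cfca"
DP table:
           c    f    c    a
      0    1    2    3    4
  c   1    0    1    2    3
  f   2    1    0    1    2
  a   3    2    1    1    1
  b   4    3    2    2    2
Edit distance = dp[4][4] = 2

2


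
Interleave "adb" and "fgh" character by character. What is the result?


Interleaving "adb" and "fgh":
  Position 0: 'a' from first, 'f' from second => "af"
  Position 1: 'd' from first, 'g' from second => "dg"
  Position 2: 'b' from first, 'h' from second => "bh"
Result: afdgbh

afdgbh


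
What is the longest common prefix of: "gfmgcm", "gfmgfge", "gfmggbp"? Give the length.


Words: gfmgcm, gfmgfge, gfmggbp
  Position 0: all 'g' => match
  Position 1: all 'f' => match
  Position 2: all 'm' => match
  Position 3: all 'g' => match
  Position 4: ('c', 'f', 'g') => mismatch, stop
LCP = "gfmg" (length 4)

4


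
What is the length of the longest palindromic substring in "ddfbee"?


Input: "ddfbee"
Checking substrings for palindromes:
  [0:2] "dd" (len 2) => palindrome
  [4:6] "ee" (len 2) => palindrome
Longest palindromic substring: "dd" with length 2

2


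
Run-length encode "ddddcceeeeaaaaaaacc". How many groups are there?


Input: ddddcceeeeaaaaaaacc
Scanning for consecutive runs:
  Group 1: 'd' x 4 (positions 0-3)
  Group 2: 'c' x 2 (positions 4-5)
  Group 3: 'e' x 4 (positions 6-9)
  Group 4: 'a' x 7 (positions 10-16)
  Group 5: 'c' x 2 (positions 17-18)
Total groups: 5

5


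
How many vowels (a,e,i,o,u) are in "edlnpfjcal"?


Input: edlnpfjcal
Checking each character:
  'e' at position 0: vowel (running total: 1)
  'd' at position 1: consonant
  'l' at position 2: consonant
  'n' at position 3: consonant
  'p' at position 4: consonant
  'f' at position 5: consonant
  'j' at position 6: consonant
  'c' at position 7: consonant
  'a' at position 8: vowel (running total: 2)
  'l' at position 9: consonant
Total vowels: 2

2


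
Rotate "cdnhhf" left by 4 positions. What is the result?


Input: "cdnhhf", rotate left by 4
First 4 characters: "cdnh"
Remaining characters: "hf"
Concatenate remaining + first: "hf" + "cdnh" = "hfcdnh"

hfcdnh


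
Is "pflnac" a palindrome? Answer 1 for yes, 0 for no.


Input: pflnac
Reversed: canlfp
  Compare pos 0 ('p') with pos 5 ('c'): MISMATCH
  Compare pos 1 ('f') with pos 4 ('a'): MISMATCH
  Compare pos 2 ('l') with pos 3 ('n'): MISMATCH
Result: not a palindrome

0


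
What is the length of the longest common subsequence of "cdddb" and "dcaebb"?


LCS of "cdddb" and "dcaebb"
DP table:
           d    c    a    e    b    b
      0    0    0    0    0    0    0
  c   0    0    1    1    1    1    1
  d   0    1    1    1    1    1    1
  d   0    1    1    1    1    1    1
  d   0    1    1    1    1    1    1
  b   0    1    1    1    1    2    2
LCS length = dp[5][6] = 2

2


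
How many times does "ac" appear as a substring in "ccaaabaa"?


Searching for "ac" in "ccaaabaa"
Scanning each position:
  Position 0: "cc" => no
  Position 1: "ca" => no
  Position 2: "aa" => no
  Position 3: "aa" => no
  Position 4: "ab" => no
  Position 5: "ba" => no
  Position 6: "aa" => no
Total occurrences: 0

0


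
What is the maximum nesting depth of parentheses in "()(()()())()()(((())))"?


Input: "()(()()())()()(((())))"
Tracking depth:
  Position 0 '(': depth becomes 1
  Position 1 ')': depth becomes 0
  Position 2 '(': depth becomes 1
  Position 3 '(': depth becomes 2
  Position 4 ')': depth becomes 1
  Position 5 '(': depth becomes 2
  Position 6 ')': depth becomes 1
  Position 7 '(': depth becomes 2
  Position 8 ')': depth becomes 1
  Position 9 ')': depth becomes 0
  Position 10 '(': depth becomes 1
  Position 11 ')': depth becomes 0
  Position 12 '(': depth becomes 1
  Position 13 ')': depth becomes 0
  Position 14 '(': depth becomes 1
  Position 15 '(': depth becomes 2
  Position 16 '(': depth becomes 3
  Position 17 '(': depth becomes 4
  Position 18 ')': depth becomes 3
  Position 19 ')': depth becomes 2
  Position 20 ')': depth becomes 1
  Position 21 ')': depth becomes 0
Maximum depth reached: 4

4


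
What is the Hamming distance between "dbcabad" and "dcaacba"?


Comparing "dbcabad" and "dcaacba" position by position:
  Position 0: 'd' vs 'd' => same
  Position 1: 'b' vs 'c' => differ
  Position 2: 'c' vs 'a' => differ
  Position 3: 'a' vs 'a' => same
  Position 4: 'b' vs 'c' => differ
  Position 5: 'a' vs 'b' => differ
  Position 6: 'd' vs 'a' => differ
Total differences (Hamming distance): 5

5


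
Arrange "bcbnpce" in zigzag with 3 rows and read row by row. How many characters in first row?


Zigzag "bcbnpce" into 3 rows:
Placing characters:
  'b' => row 0
  'c' => row 1
  'b' => row 2
  'n' => row 1
  'p' => row 0
  'c' => row 1
  'e' => row 2
Rows:
  Row 0: "bp"
  Row 1: "cnc"
  Row 2: "be"
First row length: 2

2


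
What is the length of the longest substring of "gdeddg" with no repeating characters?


Input: "gdeddg"
Sliding window (track last position of each char):
  Position 0 ('g'): window [0,0] length 1 -- new best
  Position 1 ('d'): window [0,1] length 2 -- new best
  Position 2 ('e'): window [0,2] length 3 -- new best
  Position 3 ('d'): repeat (last at 1), move window start to 2
  Position 3 ('d'): window [2,3] length 2
  Position 4 ('d'): repeat (last at 3), move window start to 4
  Position 4 ('d'): window [4,4] length 1
  Position 5 ('g'): window [4,5] length 2
Longest substring with no repeats: "gde" with length 3

3


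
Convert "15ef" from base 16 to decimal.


Input: "15ef" in base 16
Positional expansion:
  Digit '1' (value 1) x 16^3 = 4096
  Digit '5' (value 5) x 16^2 = 1280
  Digit 'e' (value 14) x 16^1 = 224
  Digit 'f' (value 15) x 16^0 = 15
Sum = 5615

5615


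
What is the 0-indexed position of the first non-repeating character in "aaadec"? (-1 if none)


Input: aaadec
Character frequencies:
  'a': 3
  'c': 1
  'd': 1
  'e': 1
Scanning left to right for freq == 1:
  Position 0 ('a'): freq=3, skip
  Position 1 ('a'): freq=3, skip
  Position 2 ('a'): freq=3, skip
  Position 3 ('d'): unique! => answer = 3

3


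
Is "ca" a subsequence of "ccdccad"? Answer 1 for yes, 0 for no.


Check if "ca" is a subsequence of "ccdccad"
Greedy scan:
  Position 0 ('c'): matches sub[0] = 'c'
  Position 1 ('c'): no match needed
  Position 2 ('d'): no match needed
  Position 3 ('c'): no match needed
  Position 4 ('c'): no match needed
  Position 5 ('a'): matches sub[1] = 'a'
  Position 6 ('d'): no match needed
All 2 characters matched => is a subsequence

1


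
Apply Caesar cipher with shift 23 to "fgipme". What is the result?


Caesar cipher: shift "fgipme" by 23
  'f' (pos 5) + 23 = pos 2 = 'c'
  'g' (pos 6) + 23 = pos 3 = 'd'
  'i' (pos 8) + 23 = pos 5 = 'f'
  'p' (pos 15) + 23 = pos 12 = 'm'
  'm' (pos 12) + 23 = pos 9 = 'j'
  'e' (pos 4) + 23 = pos 1 = 'b'
Result: cdfmjb

cdfmjb


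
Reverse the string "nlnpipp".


Input: nlnpipp
Reading characters right to left:
  Position 6: 'p'
  Position 5: 'p'
  Position 4: 'i'
  Position 3: 'p'
  Position 2: 'n'
  Position 1: 'l'
  Position 0: 'n'
Reversed: ppipnln

ppipnln


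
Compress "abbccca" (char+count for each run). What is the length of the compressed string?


Input: abbccca
Runs:
  'a' x 1 => "a1"
  'b' x 2 => "b2"
  'c' x 3 => "c3"
  'a' x 1 => "a1"
Compressed: "a1b2c3a1"
Compressed length: 8

8


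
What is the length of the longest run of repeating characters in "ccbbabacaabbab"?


Input: "ccbbabacaabbab"
Scanning for longest run:
  Position 1 ('c'): continues run of 'c', length=2
  Position 2 ('b'): new char, reset run to 1
  Position 3 ('b'): continues run of 'b', length=2
  Position 4 ('a'): new char, reset run to 1
  Position 5 ('b'): new char, reset run to 1
  Position 6 ('a'): new char, reset run to 1
  Position 7 ('c'): new char, reset run to 1
  Position 8 ('a'): new char, reset run to 1
  Position 9 ('a'): continues run of 'a', length=2
  Position 10 ('b'): new char, reset run to 1
  Position 11 ('b'): continues run of 'b', length=2
  Position 12 ('a'): new char, reset run to 1
  Position 13 ('b'): new char, reset run to 1
Longest run: 'c' with length 2

2


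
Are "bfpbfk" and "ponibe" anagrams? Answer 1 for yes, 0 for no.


Strings: "bfpbfk", "ponibe"
Sorted first:  bbffkp
Sorted second: beinop
Differ at position 1: 'b' vs 'e' => not anagrams

0


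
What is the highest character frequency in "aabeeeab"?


Input: aabeeeab
Character counts:
  'a': 3
  'b': 2
  'e': 3
Maximum frequency: 3

3


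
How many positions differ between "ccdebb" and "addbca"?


Comparing "ccdebb" and "addbca" position by position:
  Position 0: 'c' vs 'a' => DIFFER
  Position 1: 'c' vs 'd' => DIFFER
  Position 2: 'd' vs 'd' => same
  Position 3: 'e' vs 'b' => DIFFER
  Position 4: 'b' vs 'c' => DIFFER
  Position 5: 'b' vs 'a' => DIFFER
Positions that differ: 5

5


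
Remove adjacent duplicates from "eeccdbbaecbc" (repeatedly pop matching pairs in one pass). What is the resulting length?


Input: eeccdbbaecbc
Stack-based adjacent duplicate removal:
  Read 'e': push. Stack: e
  Read 'e': matches stack top 'e' => pop. Stack: (empty)
  Read 'c': push. Stack: c
  Read 'c': matches stack top 'c' => pop. Stack: (empty)
  Read 'd': push. Stack: d
  Read 'b': push. Stack: db
  Read 'b': matches stack top 'b' => pop. Stack: d
  Read 'a': push. Stack: da
  Read 'e': push. Stack: dae
  Read 'c': push. Stack: daec
  Read 'b': push. Stack: daecb
  Read 'c': push. Stack: daecbc
Final stack: "daecbc" (length 6)

6


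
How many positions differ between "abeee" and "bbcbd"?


Comparing "abeee" and "bbcbd" position by position:
  Position 0: 'a' vs 'b' => DIFFER
  Position 1: 'b' vs 'b' => same
  Position 2: 'e' vs 'c' => DIFFER
  Position 3: 'e' vs 'b' => DIFFER
  Position 4: 'e' vs 'd' => DIFFER
Positions that differ: 4

4


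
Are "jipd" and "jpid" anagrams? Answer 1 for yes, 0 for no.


Strings: "jipd", "jpid"
Sorted first:  dijp
Sorted second: dijp
Sorted forms match => anagrams

1


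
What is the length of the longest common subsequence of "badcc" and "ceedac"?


LCS of "badcc" and "ceedac"
DP table:
           c    e    e    d    a    c
      0    0    0    0    0    0    0
  b   0    0    0    0    0    0    0
  a   0    0    0    0    0    1    1
  d   0    0    0    0    1    1    1
  c   0    1    1    1    1    1    2
  c   0    1    1    1    1    1    2
LCS length = dp[5][6] = 2

2


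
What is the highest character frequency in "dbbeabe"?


Input: dbbeabe
Character counts:
  'a': 1
  'b': 3
  'd': 1
  'e': 2
Maximum frequency: 3

3


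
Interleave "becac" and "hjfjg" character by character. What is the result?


Interleaving "becac" and "hjfjg":
  Position 0: 'b' from first, 'h' from second => "bh"
  Position 1: 'e' from first, 'j' from second => "ej"
  Position 2: 'c' from first, 'f' from second => "cf"
  Position 3: 'a' from first, 'j' from second => "aj"
  Position 4: 'c' from first, 'g' from second => "cg"
Result: bhejcfajcg

bhejcfajcg


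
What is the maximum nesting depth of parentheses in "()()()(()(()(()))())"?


Input: "()()()(()(()(()))())"
Tracking depth:
  Position 0 '(': depth becomes 1
  Position 1 ')': depth becomes 0
  Position 2 '(': depth becomes 1
  Position 3 ')': depth becomes 0
  Position 4 '(': depth becomes 1
  Position 5 ')': depth becomes 0
  Position 6 '(': depth becomes 1
  Position 7 '(': depth becomes 2
  Position 8 ')': depth becomes 1
  Position 9 '(': depth becomes 2
  Position 10 '(': depth becomes 3
  Position 11 ')': depth becomes 2
  Position 12 '(': depth becomes 3
  Position 13 '(': depth becomes 4
  Position 14 ')': depth becomes 3
  Position 15 ')': depth becomes 2
  Position 16 ')': depth becomes 1
  Position 17 '(': depth becomes 2
  Position 18 ')': depth becomes 1
  Position 19 ')': depth becomes 0
Maximum depth reached: 4

4


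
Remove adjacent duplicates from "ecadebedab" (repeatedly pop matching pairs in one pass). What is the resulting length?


Input: ecadebedab
Stack-based adjacent duplicate removal:
  Read 'e': push. Stack: e
  Read 'c': push. Stack: ec
  Read 'a': push. Stack: eca
  Read 'd': push. Stack: ecad
  Read 'e': push. Stack: ecade
  Read 'b': push. Stack: ecadeb
  Read 'e': push. Stack: ecadebe
  Read 'd': push. Stack: ecadebed
  Read 'a': push. Stack: ecadebeda
  Read 'b': push. Stack: ecadebedab
Final stack: "ecadebedab" (length 10)

10


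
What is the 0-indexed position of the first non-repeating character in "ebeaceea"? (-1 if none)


Input: ebeaceea
Character frequencies:
  'a': 2
  'b': 1
  'c': 1
  'e': 4
Scanning left to right for freq == 1:
  Position 0 ('e'): freq=4, skip
  Position 1 ('b'): unique! => answer = 1

1


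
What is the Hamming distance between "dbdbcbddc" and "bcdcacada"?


Comparing "dbdbcbddc" and "bcdcacada" position by position:
  Position 0: 'd' vs 'b' => differ
  Position 1: 'b' vs 'c' => differ
  Position 2: 'd' vs 'd' => same
  Position 3: 'b' vs 'c' => differ
  Position 4: 'c' vs 'a' => differ
  Position 5: 'b' vs 'c' => differ
  Position 6: 'd' vs 'a' => differ
  Position 7: 'd' vs 'd' => same
  Position 8: 'c' vs 'a' => differ
Total differences (Hamming distance): 7

7


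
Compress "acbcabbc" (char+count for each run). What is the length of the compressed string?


Input: acbcabbc
Runs:
  'a' x 1 => "a1"
  'c' x 1 => "c1"
  'b' x 1 => "b1"
  'c' x 1 => "c1"
  'a' x 1 => "a1"
  'b' x 2 => "b2"
  'c' x 1 => "c1"
Compressed: "a1c1b1c1a1b2c1"
Compressed length: 14

14


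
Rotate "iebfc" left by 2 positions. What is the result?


Input: "iebfc", rotate left by 2
First 2 characters: "ie"
Remaining characters: "bfc"
Concatenate remaining + first: "bfc" + "ie" = "bfcie"

bfcie


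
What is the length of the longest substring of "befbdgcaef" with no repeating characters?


Input: "befbdgcaef"
Sliding window (track last position of each char):
  Position 0 ('b'): window [0,0] length 1 -- new best
  Position 1 ('e'): window [0,1] length 2 -- new best
  Position 2 ('f'): window [0,2] length 3 -- new best
  Position 3 ('b'): repeat (last at 0), move window start to 1
  Position 3 ('b'): window [1,3] length 3
  Position 4 ('d'): window [1,4] length 4 -- new best
  Position 5 ('g'): window [1,5] length 5 -- new best
  Position 6 ('c'): window [1,6] length 6 -- new best
  Position 7 ('a'): window [1,7] length 7 -- new best
  Position 8 ('e'): repeat (last at 1), move window start to 2
  Position 8 ('e'): window [2,8] length 7
  Position 9 ('f'): repeat (last at 2), move window start to 3
  Position 9 ('f'): window [3,9] length 7
Longest substring with no repeats: "efbdgca" with length 7

7


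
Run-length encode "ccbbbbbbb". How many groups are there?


Input: ccbbbbbbb
Scanning for consecutive runs:
  Group 1: 'c' x 2 (positions 0-1)
  Group 2: 'b' x 7 (positions 2-8)
Total groups: 2

2


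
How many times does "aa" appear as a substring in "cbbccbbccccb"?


Searching for "aa" in "cbbccbbccccb"
Scanning each position:
  Position 0: "cb" => no
  Position 1: "bb" => no
  Position 2: "bc" => no
  Position 3: "cc" => no
  Position 4: "cb" => no
  Position 5: "bb" => no
  Position 6: "bc" => no
  Position 7: "cc" => no
  Position 8: "cc" => no
  Position 9: "cc" => no
  Position 10: "cb" => no
Total occurrences: 0

0


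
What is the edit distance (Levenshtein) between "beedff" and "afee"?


Computing edit distance: "beedff" -> "afee"
DP table:
           a    f    e    e
      0    1    2    3    4
  b   1    1    2    3    4
  e   2    2    2    2    3
  e   3    3    3    2    2
  d   4    4    4    3    3
  f   5    5    4    4    4
  f   6    6    5    5    5
Edit distance = dp[6][4] = 5

5


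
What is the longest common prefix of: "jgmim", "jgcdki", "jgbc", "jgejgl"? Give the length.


Words: jgmim, jgcdki, jgbc, jgejgl
  Position 0: all 'j' => match
  Position 1: all 'g' => match
  Position 2: ('m', 'c', 'b', 'e') => mismatch, stop
LCP = "jg" (length 2)

2


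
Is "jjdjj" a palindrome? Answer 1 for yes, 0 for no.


Input: jjdjj
Reversed: jjdjj
  Compare pos 0 ('j') with pos 4 ('j'): match
  Compare pos 1 ('j') with pos 3 ('j'): match
Result: palindrome

1


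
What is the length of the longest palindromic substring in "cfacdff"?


Input: "cfacdff"
Checking substrings for palindromes:
  [5:7] "ff" (len 2) => palindrome
Longest palindromic substring: "ff" with length 2

2


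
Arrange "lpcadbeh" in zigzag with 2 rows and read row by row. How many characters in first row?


Zigzag "lpcadbeh" into 2 rows:
Placing characters:
  'l' => row 0
  'p' => row 1
  'c' => row 0
  'a' => row 1
  'd' => row 0
  'b' => row 1
  'e' => row 0
  'h' => row 1
Rows:
  Row 0: "lcde"
  Row 1: "pabh"
First row length: 4

4


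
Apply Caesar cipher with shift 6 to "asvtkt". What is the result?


Caesar cipher: shift "asvtkt" by 6
  'a' (pos 0) + 6 = pos 6 = 'g'
  's' (pos 18) + 6 = pos 24 = 'y'
  'v' (pos 21) + 6 = pos 1 = 'b'
  't' (pos 19) + 6 = pos 25 = 'z'
  'k' (pos 10) + 6 = pos 16 = 'q'
  't' (pos 19) + 6 = pos 25 = 'z'
Result: gybzqz

gybzqz


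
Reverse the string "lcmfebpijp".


Input: lcmfebpijp
Reading characters right to left:
  Position 9: 'p'
  Position 8: 'j'
  Position 7: 'i'
  Position 6: 'p'
  Position 5: 'b'
  Position 4: 'e'
  Position 3: 'f'
  Position 2: 'm'
  Position 1: 'c'
  Position 0: 'l'
Reversed: pjipbefmcl

pjipbefmcl
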